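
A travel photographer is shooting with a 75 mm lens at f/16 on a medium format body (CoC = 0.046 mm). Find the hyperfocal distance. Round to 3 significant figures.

Hyperfocal distance H = f²/(N·c) + f = 75²/(16 × 0.046) + 75 = 5625/0.736 + 75 ≈ 7717.7 mm ≈ 7.72 m.

7.72 m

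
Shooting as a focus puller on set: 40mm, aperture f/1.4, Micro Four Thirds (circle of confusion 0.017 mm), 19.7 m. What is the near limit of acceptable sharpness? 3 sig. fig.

15.2 m

Hyperfocal distance H = f²/(N·c) + f = 40²/(1.4 × 0.017) + 40 = 1600/0.0238 + 40 ≈ 67266.9 mm ≈ 67.27 m.
Near limit Dn = s·(H − f)/(H + s − 2f) = 19700 × (67266.9 − 40) / (67266.9 + 19700 − 2 × 40) = 19700 × 67226.9 / 86886.9 ≈ 15242 mm ≈ 15.2 m.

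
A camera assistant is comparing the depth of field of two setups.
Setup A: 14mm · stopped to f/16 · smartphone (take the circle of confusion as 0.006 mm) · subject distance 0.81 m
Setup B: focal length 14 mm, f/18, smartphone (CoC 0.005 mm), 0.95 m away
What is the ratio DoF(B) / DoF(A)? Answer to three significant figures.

1.34

Setup A: H = 14²/(16×0.006) + 14 ≈ 2055.7 mm; DoF = Df − Dn = 1327.60 − 582.79 ≈ 744.81 mm.
Setup B: H = 14²/(18×0.005) + 14 ≈ 2191.8 mm; DoF = Df − Dn = 1666.1 − 664.4 ≈ 1001.7 mm.
Ratio = 1001.7 / 744.81 ≈ 1.34.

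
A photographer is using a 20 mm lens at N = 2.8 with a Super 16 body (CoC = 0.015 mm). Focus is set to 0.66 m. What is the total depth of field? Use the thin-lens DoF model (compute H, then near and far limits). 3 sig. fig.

Hyperfocal distance H = f²/(N·c) + f = 20²/(2.8 × 0.015) + 20 = 400/0.042 + 20 ≈ 9543.8 mm ≈ 9.544 m.
Near limit Dn = s·(H − f)/(H + s − 2f) = 660 × (9543.8 − 20) / (9543.8 + 660 − 2 × 20) = 660 × 9523.8 / 10163.8 ≈ 618.441 mm.
Far limit Df = s·(H − f)/(H − s) = 660 × (9543.8 − 20) / (9543.8 − 660) = 660 × 9523.8 / 8883.8 ≈ 707.547 mm.
Depth of field = Df − Dn = 707.547 − 618.441 ≈ 89.106 mm.

89.1 mm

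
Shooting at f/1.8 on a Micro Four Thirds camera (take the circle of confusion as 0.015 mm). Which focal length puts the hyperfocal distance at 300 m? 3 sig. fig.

From H = f²/(N·c) + f, with f ≪ H: f ≈ √(H·N·c) = √(300000 × 1.8 × 0.015) = √8100.0 ≈ 90.00 mm.
The +f correction barely moves this — solving exactly, f² + N·c·f − N·c·H = 0 ⇒ f = (−N·c + √((N·c)² + 4·N·c·H))/2 = (−0.027 + √32400)/2 ≈ 89.987 mm, so f ≈ 90.0 mm.

90.0 mm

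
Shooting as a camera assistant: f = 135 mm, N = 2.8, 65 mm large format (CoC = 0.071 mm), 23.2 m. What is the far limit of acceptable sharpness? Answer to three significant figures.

31.0 m

Hyperfocal distance H = f²/(N·c) + f = 135²/(2.8 × 0.071) + 135 = 18225/0.1988 + 135 ≈ 91810.1 mm ≈ 91.81 m.
Far limit Df = s·(H − f)/(H − s) = 23200 × (91810.1 − 135) / (91810.1 − 23200) = 23200 × 91675.1 / 68610.1 ≈ 30999 mm ≈ 31.0 m.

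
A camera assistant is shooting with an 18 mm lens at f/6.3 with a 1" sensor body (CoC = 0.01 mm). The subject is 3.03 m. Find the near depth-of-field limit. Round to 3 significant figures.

Hyperfocal distance H = f²/(N·c) + f = 18²/(6.3 × 0.01) + 18 = 324/0.063 + 18 ≈ 5160.9 mm ≈ 5.161 m.
Near limit Dn = s·(H − f)/(H + s − 2f) = 3030 × (5160.9 − 18) / (5160.9 + 3030 − 2 × 18) = 3030 × 5142.9 / 8154.9 ≈ 1910.9 mm ≈ 1.91 m.

1.91 m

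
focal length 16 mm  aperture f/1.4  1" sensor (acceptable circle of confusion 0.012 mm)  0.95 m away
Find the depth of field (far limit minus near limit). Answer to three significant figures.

117 mm

Hyperfocal distance H = f²/(N·c) + f = 16²/(1.4 × 0.012) + 16 = 256/0.0168 + 16 ≈ 15254.1 mm ≈ 15.25 m.
Near limit Dn = s·(H − f)/(H + s − 2f) = 950 × (15254.1 − 16) / (15254.1 + 950 − 2 × 16) = 950 × 15238.1 / 16172.1 ≈ 895.13 mm.
Far limit Df = s·(H − f)/(H − s) = 950 × (15254.1 − 16) / (15254.1 − 950) = 950 × 15238.1 / 14304.1 ≈ 1012.03 mm.
Depth of field = Df − Dn = 1012.03 − 895.13 ≈ 116.90 mm.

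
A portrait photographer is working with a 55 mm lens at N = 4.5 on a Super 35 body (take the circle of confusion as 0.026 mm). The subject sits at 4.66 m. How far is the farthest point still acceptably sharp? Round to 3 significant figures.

Hyperfocal distance H = f²/(N·c) + f = 55²/(4.5 × 0.026) + 55 = 3025/0.117 + 55 ≈ 25909.7 mm ≈ 25.91 m.
Far limit Df = s·(H − f)/(H − s) = 4660 × (25909.7 − 55) / (25909.7 − 4660) = 4660 × 25854.7 / 21249.7 ≈ 5669.9 mm ≈ 5.67 m.

5.67 m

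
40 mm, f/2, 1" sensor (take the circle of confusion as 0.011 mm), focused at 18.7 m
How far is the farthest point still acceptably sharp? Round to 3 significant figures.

Hyperfocal distance H = f²/(N·c) + f = 40²/(2 × 0.011) + 40 = 1600/0.022 + 40 ≈ 72767.3 mm ≈ 72.77 m.
Far limit Df = s·(H − f)/(H − s) = 18700 × (72767.3 − 40) / (72767.3 − 18700) = 18700 × 72727.3 / 54067.3 ≈ 25154 mm ≈ 25.2 m.

25.2 m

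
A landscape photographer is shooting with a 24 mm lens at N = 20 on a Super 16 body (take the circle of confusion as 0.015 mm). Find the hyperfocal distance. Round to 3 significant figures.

Hyperfocal distance H = f²/(N·c) + f = 24²/(20 × 0.015) + 24 = 576/0.3 + 24 ≈ 1944.0 mm ≈ 1.94 m.

1.94 m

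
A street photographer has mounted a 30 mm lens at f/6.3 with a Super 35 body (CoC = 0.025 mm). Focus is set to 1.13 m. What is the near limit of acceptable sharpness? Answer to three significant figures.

0.948 m

Hyperfocal distance H = f²/(N·c) + f = 30²/(6.3 × 0.025) + 30 = 900/0.1575 + 30 ≈ 5744.3 mm ≈ 5.744 m.
Near limit Dn = s·(H − f)/(H + s − 2f) = 1130 × (5744.3 − 30) / (5744.3 + 1130 − 2 × 30) = 1130 × 5714.3 / 6814.3 ≈ 947.59 mm ≈ 0.948 m.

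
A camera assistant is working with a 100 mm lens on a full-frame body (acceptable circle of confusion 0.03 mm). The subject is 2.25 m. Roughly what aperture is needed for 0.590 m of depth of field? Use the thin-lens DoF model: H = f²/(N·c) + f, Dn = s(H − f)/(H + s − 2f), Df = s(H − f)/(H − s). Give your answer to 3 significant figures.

Write h = H − f = f²/(N·c). The thin-lens limits are Dn = s·h/(h + (s−f)) and Df = s·h/(h − (s−f)), so DoF = Df − Dn = 2·s·(s−f)·h / (h² − (s−f)²).
That is a quadratic in h: DoF·h² − 2·s·(s−f)·h − DoF·(s−f)² = 0 ⇒ h = (s−f)·(s + √(s² + DoF²)) / DoF = 2150 × (2250 + √(2250² + 590²)) / 590 = 2150 × (2250 + 2326.07) / 590 ≈ 16676 mm.
Then N = f²/(c·h) = 100² / (0.03 × 16676) = 10000 / 500.27 ≈ 20.

f/20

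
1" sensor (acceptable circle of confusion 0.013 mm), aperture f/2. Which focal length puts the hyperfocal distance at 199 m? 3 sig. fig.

From H = f²/(N·c) + f, with f ≪ H: f ≈ √(H·N·c) = √(199000 × 2 × 0.013) = √5174.0 ≈ 71.93 mm.
The +f correction barely moves this — solving exactly, f² + N·c·f − N·c·H = 0 ⇒ f = (−N·c + √((N·c)² + 4·N·c·H))/2 = (−0.026 + √20696)/2 ≈ 71.918 mm, so f ≈ 71.9 mm.

71.9 mm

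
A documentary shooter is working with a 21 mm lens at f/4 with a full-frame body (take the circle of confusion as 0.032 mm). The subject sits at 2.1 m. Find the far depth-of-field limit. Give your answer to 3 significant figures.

5.30 m

Hyperfocal distance H = f²/(N·c) + f = 21²/(4 × 0.032) + 21 = 441/0.128 + 21 ≈ 3466.3 mm ≈ 3.466 m.
Far limit Df = s·(H − f)/(H − s) = 2100 × (3466.3 − 21) / (3466.3 − 2100) = 2100 × 3445.3 / 1366.3 ≈ 5295.4 mm ≈ 5.30 m.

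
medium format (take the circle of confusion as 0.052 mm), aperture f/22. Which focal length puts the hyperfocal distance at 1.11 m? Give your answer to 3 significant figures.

From H = f²/(N·c) + f, with f ≪ H: f ≈ √(H·N·c) = √(1110 × 22 × 0.052) = √1269.8 ≈ 35.63 mm.
Exact: f² + N·c·f − N·c·H = 0 ⇒ f = (−N·c + √((N·c)² + 4·N·c·H))/2 = (−1.144 + √5080.7)/2 ≈ 35.067 mm ≈ 35.1 mm.

35.1 mm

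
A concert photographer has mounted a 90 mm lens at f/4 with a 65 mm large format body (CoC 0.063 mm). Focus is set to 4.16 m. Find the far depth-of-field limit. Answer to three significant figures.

4.76 m

Hyperfocal distance H = f²/(N·c) + f = 90²/(4 × 0.063) + 90 = 8100/0.252 + 90 ≈ 32232.9 mm ≈ 32.23 m.
Far limit Df = s·(H − f)/(H − s) = 4160 × (32232.9 − 90) / (32232.9 − 4160) = 4160 × 32142.9 / 28072.9 ≈ 4763.1 mm ≈ 4.76 m.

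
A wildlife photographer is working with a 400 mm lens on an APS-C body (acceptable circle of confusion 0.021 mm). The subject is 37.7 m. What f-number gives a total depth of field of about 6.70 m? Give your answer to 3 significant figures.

f/18

Write h = H − f = f²/(N·c). The thin-lens limits are Dn = s·h/(h + (s−f)) and Df = s·h/(h − (s−f)), so DoF = Df − Dn = 2·s·(s−f)·h / (h² − (s−f)²).
That is a quadratic in h: DoF·h² − 2·s·(s−f)·h − DoF·(s−f)² = 0 ⇒ h = (s−f)·(s + √(s² + DoF²)) / DoF = 37300 × (37700 + √(37700² + 6700²)) / 6700 = 37300 × (37700 + 38290.7) / 6700 ≈ 423053 mm.
Then N = f²/(c·h) = 400² / (0.021 × 423053) = 160000 / 8884.1 ≈ 18.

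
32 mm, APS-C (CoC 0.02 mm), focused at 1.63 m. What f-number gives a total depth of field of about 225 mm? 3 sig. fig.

Write h = H − f = f²/(N·c). The thin-lens limits are Dn = s·h/(h + (s−f)) and Df = s·h/(h − (s−f)), so DoF = Df − Dn = 2·s·(s−f)·h / (h² − (s−f)²).
That is a quadratic in h: DoF·h² − 2·s·(s−f)·h − DoF·(s−f)² = 0 ⇒ h = (s−f)·(s + √(s² + DoF²)) / DoF = 1598 × (1630 + √(1630² + 225²)) / 225 = 1598 × (1630 + 1645.46) / 225 ≈ 23263 mm.
Then N = f²/(c·h) = 32² / (0.02 × 23263) = 1024 / 465.26 ≈ 2.20.

f/2.20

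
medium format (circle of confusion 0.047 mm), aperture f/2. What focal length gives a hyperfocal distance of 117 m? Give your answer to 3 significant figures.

105 mm

From H = f²/(N·c) + f, with f ≪ H: f ≈ √(H·N·c) = √(117000 × 2 × 0.047) = √10998 ≈ 104.9 mm.
The +f correction barely moves this — solving exactly, f² + N·c·f − N·c·H = 0 ⇒ f = (−N·c + √((N·c)² + 4·N·c·H))/2 = (−0.094 + √43992)/2 ≈ 104.82 mm, so f ≈ 105 mm.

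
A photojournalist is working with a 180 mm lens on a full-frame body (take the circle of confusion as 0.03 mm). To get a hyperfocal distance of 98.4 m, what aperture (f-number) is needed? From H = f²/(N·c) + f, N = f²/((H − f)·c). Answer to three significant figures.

f/11

Rearrange H = f²/(N·c) + f for N: N = f² / ((H − f)·c).
N = 180² / ((98400 − 180) × 0.03) = 32400 / 2947 ≈ 11.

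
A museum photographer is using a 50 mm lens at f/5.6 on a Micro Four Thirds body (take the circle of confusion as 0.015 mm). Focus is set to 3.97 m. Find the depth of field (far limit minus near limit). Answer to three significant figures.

1.06 m

Hyperfocal distance H = f²/(N·c) + f = 50²/(5.6 × 0.015) + 50 = 2500/0.084 + 50 ≈ 29811.9 mm ≈ 29.81 m.
Near limit Dn = s·(H − f)/(H + s − 2f) = 3970 × (29811.9 − 50) / (29811.9 + 3970 − 2 × 50) = 3970 × 29761.9 / 33681.9 ≈ 3508.0 mm.
Far limit Df = s·(H − f)/(H − s) = 3970 × (29811.9 − 50) / (29811.9 − 3970) = 3970 × 29761.9 / 25841.9 ≈ 4572.2 mm.
Depth of field = Df − Dn = 4572.2 − 3508.0 ≈ 1064.2 mm ≈ 1.06 m.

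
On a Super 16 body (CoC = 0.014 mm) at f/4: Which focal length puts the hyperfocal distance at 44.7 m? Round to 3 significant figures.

From H = f²/(N·c) + f, with f ≪ H: f ≈ √(H·N·c) = √(44700 × 4 × 0.014) = √2503.2 ≈ 50.03 mm.
The +f correction barely moves this — solving exactly, f² + N·c·f − N·c·H = 0 ⇒ f = (−N·c + √((N·c)² + 4·N·c·H))/2 = (−0.056 + √10013)/2 ≈ 50.004 mm, so f ≈ 50.0 mm.

50.0 mm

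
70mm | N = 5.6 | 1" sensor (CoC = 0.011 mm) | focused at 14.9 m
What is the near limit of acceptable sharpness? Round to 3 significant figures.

12.6 m

Hyperfocal distance H = f²/(N·c) + f = 70²/(5.6 × 0.011) + 70 = 4900/0.0616 + 70 ≈ 79615.5 mm ≈ 79.62 m.
Near limit Dn = s·(H − f)/(H + s − 2f) = 14900 × (79615.5 − 70) / (79615.5 + 14900 − 2 × 70) = 14900 × 79545.5 / 94375.5 ≈ 12559 mm ≈ 12.6 m.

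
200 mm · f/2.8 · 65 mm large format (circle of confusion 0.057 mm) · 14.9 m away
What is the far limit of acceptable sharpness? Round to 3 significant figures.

15.8 m

Hyperfocal distance H = f²/(N·c) + f = 200²/(2.8 × 0.057) + 200 = 40000/0.1596 + 200 ≈ 250826.6 mm ≈ 250.8 m.
Far limit Df = s·(H − f)/(H − s) = 14900 × (250826.6 − 200) / (250826.6 − 14900) = 14900 × 250626.6 / 235926.6 ≈ 15828 mm ≈ 15.8 m.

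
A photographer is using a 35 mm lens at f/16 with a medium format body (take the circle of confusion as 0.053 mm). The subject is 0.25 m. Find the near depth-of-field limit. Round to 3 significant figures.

Hyperfocal distance H = f²/(N·c) + f = 35²/(16 × 0.053) + 35 = 1225/0.848 + 35 ≈ 1479.6 mm ≈ 1.480 m.
Near limit Dn = s·(H − f)/(H + s − 2f) = 250 × (1479.6 − 35) / (1479.6 + 250 − 2 × 35) = 250 × 1444.6 / 1659.6 ≈ 217.61 mm.

218 mm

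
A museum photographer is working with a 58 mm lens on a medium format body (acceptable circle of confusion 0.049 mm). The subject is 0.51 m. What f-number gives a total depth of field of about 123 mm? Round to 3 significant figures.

f/18.1

Write h = H − f = f²/(N·c). The thin-lens limits are Dn = s·h/(h + (s−f)) and Df = s·h/(h − (s−f)), so DoF = Df − Dn = 2·s·(s−f)·h / (h² − (s−f)²).
That is a quadratic in h: DoF·h² − 2·s·(s−f)·h − DoF·(s−f)² = 0 ⇒ h = (s−f)·(s + √(s² + DoF²)) / DoF = 452 × (510 + √(510² + 123²)) / 123 = 452 × (510 + 524.623) / 123 ≈ 3802.0 mm.
Then N = f²/(c·h) = 58² / (0.049 × 3802.0) = 3364 / 186.30 ≈ 18.1.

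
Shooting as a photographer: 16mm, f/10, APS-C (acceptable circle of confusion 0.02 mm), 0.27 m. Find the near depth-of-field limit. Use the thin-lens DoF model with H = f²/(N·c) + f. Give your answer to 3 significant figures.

Hyperfocal distance H = f²/(N·c) + f = 16²/(10 × 0.02) + 16 = 256/0.2 + 16 ≈ 1296.0 mm ≈ 1.296 m.
Near limit Dn = s·(H − f)/(H + s − 2f) = 270 × (1296.0 − 16) / (1296.0 + 270 − 2 × 16) = 270 × 1280.0 / 1534.0 ≈ 225.29 mm.

225 mm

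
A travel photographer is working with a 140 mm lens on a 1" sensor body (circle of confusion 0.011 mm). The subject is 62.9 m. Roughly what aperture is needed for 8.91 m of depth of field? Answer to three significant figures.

f/2.00

Write h = H − f = f²/(N·c). The thin-lens limits are Dn = s·h/(h + (s−f)) and Df = s·h/(h − (s−f)), so DoF = Df − Dn = 2·s·(s−f)·h / (h² − (s−f)²).
That is a quadratic in h: DoF·h² − 2·s·(s−f)·h − DoF·(s−f)² = 0 ⇒ h = (s−f)·(s + √(s² + DoF²)) / DoF = 62760 × (62900 + √(62900² + 8910²)) / 8910 = 62760 × (62900 + 63527.9) / 8910 ≈ 890529 mm.
Then N = f²/(c·h) = 140² / (0.011 × 890529) = 19600 / 9795.8 ≈ 2.00.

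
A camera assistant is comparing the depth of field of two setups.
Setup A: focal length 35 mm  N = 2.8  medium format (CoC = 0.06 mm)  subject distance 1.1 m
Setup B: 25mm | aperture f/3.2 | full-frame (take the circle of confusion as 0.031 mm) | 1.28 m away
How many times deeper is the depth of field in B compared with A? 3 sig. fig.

Setup A: H = 35²/(2.8×0.06) + 35 ≈ 7326.7 mm; DoF = Df − Dn = 1288.14 − 959.81 ≈ 328.33 mm.
Setup B: H = 25²/(3.2×0.031) + 25 ≈ 6325.4 mm; DoF = Df − Dn = 1598.39 − 1067.38 ≈ 531.01 mm.
Ratio = 531.01 / 328.33 ≈ 1.62.

1.62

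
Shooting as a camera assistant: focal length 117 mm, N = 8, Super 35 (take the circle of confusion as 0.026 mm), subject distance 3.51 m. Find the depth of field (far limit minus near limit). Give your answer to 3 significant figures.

Hyperfocal distance H = f²/(N·c) + f = 117²/(8 × 0.026) + 117 = 13689/0.208 + 117 ≈ 65929.5 mm ≈ 65.93 m.
Near limit Dn = s·(H − f)/(H + s − 2f) = 3510 × (65929.5 − 117) / (65929.5 + 3510 − 2 × 117) = 3510 × 65812.5 / 69205.5 ≈ 3337.91 mm.
Far limit Df = s·(H − f)/(H − s) = 3510 × (65929.5 − 117) / (65929.5 − 3510) = 3510 × 65812.5 / 62419.5 ≈ 3700.80 mm.
Depth of field = Df − Dn = 3700.80 − 3337.91 ≈ 362.89 mm.

363 mm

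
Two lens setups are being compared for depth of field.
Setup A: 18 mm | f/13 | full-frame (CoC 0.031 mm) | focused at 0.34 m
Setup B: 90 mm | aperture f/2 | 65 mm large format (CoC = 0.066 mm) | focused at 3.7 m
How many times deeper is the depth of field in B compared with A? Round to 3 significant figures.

1.35

Setup A: H = 18²/(13×0.031) + 18 ≈ 822.0 mm; DoF = Df − Dn = 567.15 − 242.77 ≈ 324.38 mm.
Setup B: H = 90²/(2×0.066) + 90 ≈ 61453.6 mm; DoF = Df − Dn = 3931.28 − 3494.42 ≈ 436.86 mm.
Ratio = 436.86 / 324.38 ≈ 1.35.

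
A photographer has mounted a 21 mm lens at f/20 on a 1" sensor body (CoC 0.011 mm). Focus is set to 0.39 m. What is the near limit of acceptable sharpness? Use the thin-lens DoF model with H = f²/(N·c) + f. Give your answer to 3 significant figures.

329 mm

Hyperfocal distance H = f²/(N·c) + f = 21²/(20 × 0.011) + 21 = 441/0.22 + 21 ≈ 2025.5 mm ≈ 2.026 m.
Near limit Dn = s·(H − f)/(H + s − 2f) = 390 × (2025.5 − 21) / (2025.5 + 390 − 2 × 21) = 390 × 2004.5 / 2373.5 ≈ 329.37 mm.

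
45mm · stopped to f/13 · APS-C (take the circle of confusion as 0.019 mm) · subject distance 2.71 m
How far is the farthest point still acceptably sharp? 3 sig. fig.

4.02 m

Hyperfocal distance H = f²/(N·c) + f = 45²/(13 × 0.019) + 45 = 2025/0.247 + 45 ≈ 8243.4 mm ≈ 8.243 m.
Far limit Df = s·(H − f)/(H − s) = 2710 × (8243.4 − 45) / (8243.4 − 2710) = 2710 × 8198.4 / 5533.4 ≈ 4015.2 mm ≈ 4.02 m.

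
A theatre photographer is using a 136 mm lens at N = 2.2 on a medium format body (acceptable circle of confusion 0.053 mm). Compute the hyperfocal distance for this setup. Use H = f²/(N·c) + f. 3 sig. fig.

Hyperfocal distance H = f²/(N·c) + f = 136²/(2.2 × 0.053) + 136 = 18496/0.1166 + 136 ≈ 158763.8 mm ≈ 159 m.

159 m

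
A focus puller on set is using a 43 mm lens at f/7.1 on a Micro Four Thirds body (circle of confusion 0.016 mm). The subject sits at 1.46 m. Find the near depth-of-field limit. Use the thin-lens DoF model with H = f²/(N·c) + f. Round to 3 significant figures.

1.34 m

Hyperfocal distance H = f²/(N·c) + f = 43²/(7.1 × 0.016) + 43 = 1849/0.1136 + 43 ≈ 16319.4 mm ≈ 16.32 m.
Near limit Dn = s·(H − f)/(H + s − 2f) = 1460 × (16319.4 − 43) / (16319.4 + 1460 − 2 × 43) = 1460 × 16276.4 / 17693.4 ≈ 1343.1 mm ≈ 1.34 m.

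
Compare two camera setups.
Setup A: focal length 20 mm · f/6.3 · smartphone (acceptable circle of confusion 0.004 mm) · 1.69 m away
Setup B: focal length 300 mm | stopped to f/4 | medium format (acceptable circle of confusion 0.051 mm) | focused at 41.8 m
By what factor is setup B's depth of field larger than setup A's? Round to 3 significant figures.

Setup A: H = 20²/(6.3×0.004) + 20 ≈ 15893.0 mm; DoF = Df − Dn = 1888.71 − 1529.12 ≈ 359.59 mm.
Setup B: H = 300²/(4×0.051) + 300 ≈ 441476.5 mm; DoF = Df − Dn = 46140.3 − 38206.1 ≈ 7934.2 mm.
Ratio = 7934.2 / 359.59 ≈ 22.1.

22.1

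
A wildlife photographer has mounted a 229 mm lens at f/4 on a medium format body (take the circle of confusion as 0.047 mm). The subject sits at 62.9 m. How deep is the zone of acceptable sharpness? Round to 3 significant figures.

29.8 m

Hyperfocal distance H = f²/(N·c) + f = 229²/(4 × 0.047) + 229 = 52441/0.188 + 229 ≈ 279170.5 mm ≈ 279.2 m.
Near limit Dn = s·(H − f)/(H + s − 2f) = 62900 × (279170.5 − 229) / (279170.5 + 62900 − 2 × 229) = 62900 × 278941.5 / 341612.5 ≈ 51361 mm.
Far limit Df = s·(H − f)/(H − s) = 62900 × (279170.5 − 229) / (279170.5 − 62900) = 62900 × 278941.5 / 216270.5 ≈ 81127 mm.
Depth of field = Df − Dn = 81127 − 51361 ≈ 29766 mm ≈ 29.8 m.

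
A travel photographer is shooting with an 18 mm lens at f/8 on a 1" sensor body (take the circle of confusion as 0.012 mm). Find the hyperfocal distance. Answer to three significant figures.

Hyperfocal distance H = f²/(N·c) + f = 18²/(8 × 0.012) + 18 = 324/0.096 + 18 ≈ 3393.0 mm ≈ 3.39 m.

3.39 m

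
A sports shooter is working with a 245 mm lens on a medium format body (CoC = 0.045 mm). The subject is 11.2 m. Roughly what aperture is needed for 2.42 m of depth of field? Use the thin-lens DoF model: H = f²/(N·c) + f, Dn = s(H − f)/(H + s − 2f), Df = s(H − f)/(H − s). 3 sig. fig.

Write h = H − f = f²/(N·c). The thin-lens limits are Dn = s·h/(h + (s−f)) and Df = s·h/(h − (s−f)), so DoF = Df − Dn = 2·s·(s−f)·h / (h² − (s−f)²).
That is a quadratic in h: DoF·h² − 2·s·(s−f)·h − DoF·(s−f)² = 0 ⇒ h = (s−f)·(s + √(s² + DoF²)) / DoF = 10955 × (11200 + √(11200² + 2420²)) / 2420 = 10955 × (11200 + 11458.5) / 2420 ≈ 102572 mm.
Then N = f²/(c·h) = 245² / (0.045 × 102572) = 60025 / 4615.7 ≈ 13.

f/13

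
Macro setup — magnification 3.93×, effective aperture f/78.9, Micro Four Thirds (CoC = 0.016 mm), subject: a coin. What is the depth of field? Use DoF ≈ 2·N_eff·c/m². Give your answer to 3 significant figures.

0.163 mm

At magnification m, DoF ≈ 2·N_eff·c/m² = 2 × 78.9 × 0.016 / 3.93² = 2.525 / 15.44 ≈ 0.163 mm.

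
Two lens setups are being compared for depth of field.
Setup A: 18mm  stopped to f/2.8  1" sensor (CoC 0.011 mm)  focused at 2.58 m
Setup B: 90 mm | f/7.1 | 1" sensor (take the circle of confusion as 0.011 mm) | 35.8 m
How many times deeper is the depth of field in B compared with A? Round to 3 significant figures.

20.9

Setup A: H = 18²/(2.8×0.011) + 18 ≈ 10537.5 mm; DoF = Df − Dn = 3410.7 − 2074.7 ≈ 1336.0 mm.
Setup B: H = 90²/(7.1×0.011) + 90 ≈ 103803.2 mm; DoF = Df − Dn = 54599 − 26631 ≈ 27968 mm.
Ratio = 27968 / 1336.0 ≈ 20.9.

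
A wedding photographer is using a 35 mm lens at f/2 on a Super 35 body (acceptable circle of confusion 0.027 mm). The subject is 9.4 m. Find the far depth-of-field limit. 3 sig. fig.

16.0 m

Hyperfocal distance H = f²/(N·c) + f = 35²/(2 × 0.027) + 35 = 1225/0.054 + 35 ≈ 22720.2 mm ≈ 22.72 m.
Far limit Df = s·(H − f)/(H − s) = 9400 × (22720.2 − 35) / (22720.2 − 9400) = 9400 × 22685.2 / 13320.2 ≈ 16009 mm ≈ 16.0 m.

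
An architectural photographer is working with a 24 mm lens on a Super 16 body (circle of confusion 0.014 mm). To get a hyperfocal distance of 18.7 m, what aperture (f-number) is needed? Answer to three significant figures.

Rearrange H = f²/(N·c) + f for N: N = f² / ((H − f)·c).
N = 24² / ((18700 − 24) × 0.014) = 576 / 261.5 ≈ 2.20.

f/2.20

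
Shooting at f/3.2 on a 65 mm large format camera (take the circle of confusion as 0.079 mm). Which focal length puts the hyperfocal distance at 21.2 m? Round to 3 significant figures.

73.1 mm

From H = f²/(N·c) + f, with f ≪ H: f ≈ √(H·N·c) = √(21200 × 3.2 × 0.079) = √5359.4 ≈ 73.21 mm.
Exact: f² + N·c·f − N·c·H = 0 ⇒ f = (−N·c + √((N·c)² + 4·N·c·H))/2 = (−0.2528 + √21438)/2 ≈ 73.081 mm ≈ 73.1 mm.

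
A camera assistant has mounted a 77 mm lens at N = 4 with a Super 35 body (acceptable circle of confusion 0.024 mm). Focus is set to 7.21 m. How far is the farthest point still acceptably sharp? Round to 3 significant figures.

Hyperfocal distance H = f²/(N·c) + f = 77²/(4 × 0.024) + 77 = 5929/0.096 + 77 ≈ 61837.4 mm ≈ 61.84 m.
Far limit Df = s·(H − f)/(H − s) = 7210 × (61837.4 − 77) / (61837.4 − 7210) = 7210 × 61760.4 / 54627.4 ≈ 8151.4 mm ≈ 8.15 m.

8.15 m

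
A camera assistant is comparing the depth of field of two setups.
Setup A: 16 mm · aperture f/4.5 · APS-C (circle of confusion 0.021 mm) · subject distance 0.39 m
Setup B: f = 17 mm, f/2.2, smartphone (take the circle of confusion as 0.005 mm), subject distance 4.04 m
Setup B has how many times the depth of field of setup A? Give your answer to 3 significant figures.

Setup A: H = 16²/(4.5×0.021) + 16 ≈ 2725.0 mm; DoF = Df − Dn = 452.47 − 342.69 ≈ 109.78 mm.
Setup B: H = 17²/(2.2×0.005) + 17 ≈ 26289.7 mm; DoF = Df − Dn = 4770.5 − 3503.5 ≈ 1267.0 mm.
Ratio = 1267.0 / 109.78 ≈ 11.5.

11.5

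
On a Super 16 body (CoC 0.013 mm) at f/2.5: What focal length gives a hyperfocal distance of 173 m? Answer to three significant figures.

75.0 mm

From H = f²/(N·c) + f, with f ≪ H: f ≈ √(H·N·c) = √(173000 × 2.5 × 0.013) = √5622.5 ≈ 74.98 mm.
The +f correction barely moves this — solving exactly, f² + N·c·f − N·c·H = 0 ⇒ f = (−N·c + √((N·c)² + 4·N·c·H))/2 = (−0.0325 + √22490)/2 ≈ 74.967 mm, so f ≈ 75.0 mm.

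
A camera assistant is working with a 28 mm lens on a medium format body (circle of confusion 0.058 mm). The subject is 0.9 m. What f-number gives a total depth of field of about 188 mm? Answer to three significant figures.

Write h = H − f = f²/(N·c). The thin-lens limits are Dn = s·h/(h + (s−f)) and Df = s·h/(h − (s−f)), so DoF = Df − Dn = 2·s·(s−f)·h / (h² − (s−f)²).
That is a quadratic in h: DoF·h² − 2·s·(s−f)·h − DoF·(s−f)² = 0 ⇒ h = (s−f)·(s + √(s² + DoF²)) / DoF = 872 × (900 + √(900² + 188²)) / 188 = 872 × (900 + 919.426) / 188 ≈ 8439.0 mm.
Then N = f²/(c·h) = 28² / (0.058 × 8439.0) = 784 / 489.46 ≈ 1.60.

f/1.60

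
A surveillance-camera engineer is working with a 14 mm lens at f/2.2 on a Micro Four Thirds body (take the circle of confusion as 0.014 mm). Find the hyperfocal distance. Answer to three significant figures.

Hyperfocal distance H = f²/(N·c) + f = 14²/(2.2 × 0.014) + 14 = 196/0.0308 + 14 ≈ 6377.6 mm ≈ 6.38 m.

6.38 m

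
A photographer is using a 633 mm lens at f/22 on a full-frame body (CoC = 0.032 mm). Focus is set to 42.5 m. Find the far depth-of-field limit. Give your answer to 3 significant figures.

45.9 m

Hyperfocal distance H = f²/(N·c) + f = 633²/(22 × 0.032) + 633 = 400689/0.704 + 633 ≈ 569793.5 mm ≈ 569.8 m.
Far limit Df = s·(H − f)/(H − s) = 42500 × (569793.5 − 633) / (569793.5 − 42500) = 42500 × 569160.5 / 527293.5 ≈ 45874 mm ≈ 45.9 m.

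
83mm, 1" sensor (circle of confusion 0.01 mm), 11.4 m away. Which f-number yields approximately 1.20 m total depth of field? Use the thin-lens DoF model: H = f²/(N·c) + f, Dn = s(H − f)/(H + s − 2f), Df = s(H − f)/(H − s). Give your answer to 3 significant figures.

f/3.20

Write h = H − f = f²/(N·c). The thin-lens limits are Dn = s·h/(h + (s−f)) and Df = s·h/(h − (s−f)), so DoF = Df − Dn = 2·s·(s−f)·h / (h² − (s−f)²).
That is a quadratic in h: DoF·h² − 2·s·(s−f)·h − DoF·(s−f)² = 0 ⇒ h = (s−f)·(s + √(s² + DoF²)) / DoF = 11317 × (11400 + √(11400² + 1200²)) / 1200 = 11317 × (11400 + 11463.0) / 1200 ≈ 215617 mm.
Then N = f²/(c·h) = 83² / (0.01 × 215617) = 6889 / 2156.2 ≈ 3.20.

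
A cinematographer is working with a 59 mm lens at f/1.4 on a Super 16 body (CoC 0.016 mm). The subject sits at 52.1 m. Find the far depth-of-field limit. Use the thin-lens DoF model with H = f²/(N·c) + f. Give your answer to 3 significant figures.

Hyperfocal distance H = f²/(N·c) + f = 59²/(1.4 × 0.016) + 59 = 3481/0.0224 + 59 ≈ 155460.8 mm ≈ 155.5 m.
Far limit Df = s·(H − f)/(H − s) = 52100 × (155460.8 − 59) / (155460.8 − 52100) = 52100 × 155401.8 / 103360.8 ≈ 78332 mm ≈ 78.3 m.

78.3 m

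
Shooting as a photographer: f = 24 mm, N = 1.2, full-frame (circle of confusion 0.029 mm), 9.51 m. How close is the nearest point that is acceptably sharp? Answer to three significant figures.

6.05 m

Hyperfocal distance H = f²/(N·c) + f = 24²/(1.2 × 0.029) + 24 = 576/0.0348 + 24 ≈ 16575.7 mm ≈ 16.58 m.
Near limit Dn = s·(H − f)/(H + s − 2f) = 9510 × (16575.7 − 24) / (16575.7 + 9510 − 2 × 24) = 9510 × 16551.7 / 26037.7 ≈ 6045.3 mm ≈ 6.05 m.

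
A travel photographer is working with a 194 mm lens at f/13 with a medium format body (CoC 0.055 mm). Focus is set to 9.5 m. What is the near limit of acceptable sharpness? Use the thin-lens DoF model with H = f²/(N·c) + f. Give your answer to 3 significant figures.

8.07 m

Hyperfocal distance H = f²/(N·c) + f = 194²/(13 × 0.055) + 194 = 37636/0.715 + 194 ≈ 52831.8 mm ≈ 52.83 m.
Near limit Dn = s·(H − f)/(H + s − 2f) = 9500 × (52831.8 − 194) / (52831.8 + 9500 − 2 × 194) = 9500 × 52637.8 / 61943.8 ≈ 8072.8 mm ≈ 8.07 m.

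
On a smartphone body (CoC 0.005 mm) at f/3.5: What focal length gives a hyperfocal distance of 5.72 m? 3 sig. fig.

From H = f²/(N·c) + f, with f ≪ H: f ≈ √(H·N·c) = √(5720 × 3.5 × 0.005) = √100.10 ≈ 10.00 mm.
The +f correction barely moves this — solving exactly, f² + N·c·f − N·c·H = 0 ⇒ f = (−N·c + √((N·c)² + 4·N·c·H))/2 = (−0.0175 + √400.40)/2 ≈ 9.9963 mm, so f ≈ 10.0 mm.

10.0 mm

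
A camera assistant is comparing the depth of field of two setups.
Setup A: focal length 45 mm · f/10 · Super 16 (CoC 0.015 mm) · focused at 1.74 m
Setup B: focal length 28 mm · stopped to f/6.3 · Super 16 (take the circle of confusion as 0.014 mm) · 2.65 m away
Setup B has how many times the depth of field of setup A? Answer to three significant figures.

3.86

Setup A: H = 45²/(10×0.015) + 45 ≈ 13545.0 mm; DoF = Df − Dn = 1989.83 − 1545.90 ≈ 443.93 mm.
Setup B: H = 28²/(6.3×0.014) + 28 ≈ 8916.9 mm; DoF = Df − Dn = 3758.7 − 2046.4 ≈ 1712.3 mm.
Ratio = 1712.3 / 443.93 ≈ 3.86.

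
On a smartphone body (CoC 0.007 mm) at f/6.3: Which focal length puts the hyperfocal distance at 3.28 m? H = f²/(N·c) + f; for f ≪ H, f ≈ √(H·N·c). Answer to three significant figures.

From H = f²/(N·c) + f, with f ≪ H: f ≈ √(H·N·c) = √(3280 × 6.3 × 0.007) = √144.65 ≈ 12.03 mm.
The +f correction barely moves this — solving exactly, f² + N·c·f − N·c·H = 0 ⇒ f = (−N·c + √((N·c)² + 4·N·c·H))/2 = (−0.0441 + √578.59)/2 ≈ 12.005 mm, so f ≈ 12.0 mm.

12.0 mm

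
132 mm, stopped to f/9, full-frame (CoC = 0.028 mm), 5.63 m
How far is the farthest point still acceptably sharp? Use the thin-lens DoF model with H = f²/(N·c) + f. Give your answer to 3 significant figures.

6.12 m

Hyperfocal distance H = f²/(N·c) + f = 132²/(9 × 0.028) + 132 = 17424/0.252 + 132 ≈ 69274.9 mm ≈ 69.27 m.
Far limit Df = s·(H − f)/(H − s) = 5630 × (69274.9 − 132) / (69274.9 − 5630) = 5630 × 69142.9 / 63644.9 ≈ 6116.4 mm ≈ 6.12 m.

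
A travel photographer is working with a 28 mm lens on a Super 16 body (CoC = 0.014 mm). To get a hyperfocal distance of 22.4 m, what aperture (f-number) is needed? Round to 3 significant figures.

Rearrange H = f²/(N·c) + f for N: N = f² / ((H − f)·c).
N = 28² / ((22400 − 28) × 0.014) = 784 / 313.2 ≈ 2.50.

f/2.50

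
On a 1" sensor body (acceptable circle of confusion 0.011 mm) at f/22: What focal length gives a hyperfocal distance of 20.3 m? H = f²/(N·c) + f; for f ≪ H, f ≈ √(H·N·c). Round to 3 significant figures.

From H = f²/(N·c) + f, with f ≪ H: f ≈ √(H·N·c) = √(20300 × 22 × 0.011) = √4912.6 ≈ 70.09 mm.
Exact: f² + N·c·f − N·c·H = 0 ⇒ f = (−N·c + √((N·c)² + 4·N·c·H))/2 = (−0.242 + √19650)/2 ≈ 69.969 mm ≈ 70.0 mm.

70.0 mm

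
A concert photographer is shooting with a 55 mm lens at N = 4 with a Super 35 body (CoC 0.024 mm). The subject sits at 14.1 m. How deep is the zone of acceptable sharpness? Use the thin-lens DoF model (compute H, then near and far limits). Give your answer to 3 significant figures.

15.7 m

Hyperfocal distance H = f²/(N·c) + f = 55²/(4 × 0.024) + 55 = 3025/0.096 + 55 ≈ 31565.4 mm ≈ 31.57 m.
Near limit Dn = s·(H − f)/(H + s − 2f) = 14100 × (31565.4 − 55) / (31565.4 + 14100 − 2 × 55) = 14100 × 31510.4 / 45555.4 ≈ 9753 mm.
Far limit Df = s·(H − f)/(H − s) = 14100 × (31565.4 − 55) / (31565.4 − 14100) = 14100 × 31510.4 / 17465.4 ≈ 25439 mm.
Depth of field = Df − Dn = 25439 − 9753 ≈ 15686 mm ≈ 15.7 m.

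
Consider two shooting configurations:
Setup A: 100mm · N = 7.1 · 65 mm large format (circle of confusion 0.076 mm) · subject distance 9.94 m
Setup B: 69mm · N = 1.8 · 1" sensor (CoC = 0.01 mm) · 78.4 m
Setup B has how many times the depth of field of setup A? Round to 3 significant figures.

3.46

Setup A: H = 100²/(7.1×0.076) + 100 ≈ 18632.2 mm; DoF = Df − Dn = 21193 − 6493 ≈ 14700 mm.
Setup B: H = 69²/(1.8×0.01) + 69 ≈ 264569.0 mm; DoF = Df − Dn = 111387 − 60487 ≈ 50900 mm.
Ratio = 50900 / 14700 ≈ 3.46.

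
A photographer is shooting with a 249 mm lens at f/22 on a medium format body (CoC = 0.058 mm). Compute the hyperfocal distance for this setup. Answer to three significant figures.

Hyperfocal distance H = f²/(N·c) + f = 249²/(22 × 0.058) + 249 = 62001/1.276 + 249 ≈ 48839.1 mm ≈ 48.8 m.

48.8 m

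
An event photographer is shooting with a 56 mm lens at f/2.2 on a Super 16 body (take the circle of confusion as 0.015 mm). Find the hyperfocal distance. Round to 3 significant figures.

Hyperfocal distance H = f²/(N·c) + f = 56²/(2.2 × 0.015) + 56 = 3136/0.033 + 56 ≈ 95086.3 mm ≈ 95.1 m.

95.1 m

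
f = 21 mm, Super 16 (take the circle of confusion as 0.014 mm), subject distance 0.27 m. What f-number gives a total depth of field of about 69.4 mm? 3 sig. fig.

f/16

Write h = H − f = f²/(N·c). The thin-lens limits are Dn = s·h/(h + (s−f)) and Df = s·h/(h − (s−f)), so DoF = Df − Dn = 2·s·(s−f)·h / (h² − (s−f)²).
That is a quadratic in h: DoF·h² − 2·s·(s−f)·h − DoF·(s−f)² = 0 ⇒ h = (s−f)·(s + √(s² + DoF²)) / DoF = 249 × (270 + √(270² + 69.4²)) / 69.4 = 249 × (270 + 278.777) / 69.4 ≈ 1969.0 mm.
Then N = f²/(c·h) = 21² / (0.014 × 1969.0) = 441 / 27.565 ≈ 16.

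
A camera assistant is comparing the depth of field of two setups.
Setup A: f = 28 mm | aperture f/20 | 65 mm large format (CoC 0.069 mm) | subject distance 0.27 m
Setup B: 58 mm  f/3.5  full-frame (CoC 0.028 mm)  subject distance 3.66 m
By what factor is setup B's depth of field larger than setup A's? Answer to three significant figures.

2.76

Setup A: H = 28²/(20×0.069) + 28 ≈ 596.1 mm; DoF = Df − Dn = 470.36 − 189.34 ≈ 281.02 mm.
Setup B: H = 58²/(3.5×0.028) + 58 ≈ 34384.5 mm; DoF = Df − Dn = 4089.08 − 3312.42 ≈ 776.66 mm.
Ratio = 776.66 / 281.02 ≈ 2.76.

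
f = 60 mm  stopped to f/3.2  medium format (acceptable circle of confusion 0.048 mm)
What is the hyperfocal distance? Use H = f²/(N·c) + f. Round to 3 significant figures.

Hyperfocal distance H = f²/(N·c) + f = 60²/(3.2 × 0.048) + 60 = 3600/0.1536 + 60 ≈ 23497.5 mm ≈ 23.5 m.

23.5 m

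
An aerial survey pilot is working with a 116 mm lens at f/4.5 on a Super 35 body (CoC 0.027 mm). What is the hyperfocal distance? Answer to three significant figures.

Hyperfocal distance H = f²/(N·c) + f = 116²/(4.5 × 0.027) + 116 = 13456/0.1215 + 116 ≈ 110865.0 mm ≈ 111 m.

111 m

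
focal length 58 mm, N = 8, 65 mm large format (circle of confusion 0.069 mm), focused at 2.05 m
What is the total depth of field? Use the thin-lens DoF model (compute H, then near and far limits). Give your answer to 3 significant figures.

1.50 m

Hyperfocal distance H = f²/(N·c) + f = 58²/(8 × 0.069) + 58 = 3364/0.552 + 58 ≈ 6152.2 mm ≈ 6.152 m.
Near limit Dn = s·(H − f)/(H + s − 2f) = 2050 × (6152.2 − 58) / (6152.2 + 2050 − 2 × 58) = 2050 × 6094.2 / 8086.2 ≈ 1545.0 mm.
Far limit Df = s·(H − f)/(H − s) = 2050 × (6152.2 − 58) / (6152.2 − 2050) = 2050 × 6094.2 / 4102.2 ≈ 3045.5 mm.
Depth of field = Df − Dn = 3045.5 − 1545.0 ≈ 1500.5 mm ≈ 1.50 m.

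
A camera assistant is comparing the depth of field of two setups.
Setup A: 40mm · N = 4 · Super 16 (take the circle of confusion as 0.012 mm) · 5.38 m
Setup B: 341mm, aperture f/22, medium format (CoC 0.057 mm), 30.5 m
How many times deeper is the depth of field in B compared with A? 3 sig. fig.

12.5

Setup A: H = 40²/(4×0.012) + 40 ≈ 33373.3 mm; DoF = Df − Dn = 6406.3 − 4637.1 ≈ 1769.2 mm.
Setup B: H = 341²/(22×0.057) + 341 ≈ 93069.1 mm; DoF = Df − Dn = 45201 − 23015 ≈ 22186 mm.
Ratio = 22186 / 1769.2 ≈ 12.5.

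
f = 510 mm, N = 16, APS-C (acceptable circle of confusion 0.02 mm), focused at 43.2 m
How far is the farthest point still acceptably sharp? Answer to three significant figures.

Hyperfocal distance H = f²/(N·c) + f = 510²/(16 × 0.02) + 510 = 260100/0.32 + 510 ≈ 813322.5 mm ≈ 813.3 m.
Far limit Df = s·(H − f)/(H − s) = 43200 × (813322.5 − 510) / (813322.5 − 43200) = 43200 × 812812.5 / 770122.5 ≈ 45595 mm ≈ 45.6 m.

45.6 m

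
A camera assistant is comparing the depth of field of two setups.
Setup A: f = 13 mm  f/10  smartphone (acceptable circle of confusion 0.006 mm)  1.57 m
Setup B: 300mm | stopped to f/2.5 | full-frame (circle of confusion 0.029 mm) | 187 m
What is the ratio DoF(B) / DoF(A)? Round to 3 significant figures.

23.0

Setup A: H = 13²/(10×0.006) + 13 ≈ 2829.7 mm; DoF = Df − Dn = 3510.6 − 1011.1 ≈ 2499.5 mm.
Setup B: H = 300²/(2.5×0.029) + 300 ≈ 1241679.3 mm; DoF = Df − Dn = 220103 − 162553 ≈ 57550 mm.
Ratio = 57550 / 2499.5 ≈ 23.0.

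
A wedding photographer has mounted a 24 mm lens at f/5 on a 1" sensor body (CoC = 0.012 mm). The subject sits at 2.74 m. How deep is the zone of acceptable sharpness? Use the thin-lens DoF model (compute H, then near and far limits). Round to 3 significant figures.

Hyperfocal distance H = f²/(N·c) + f = 24²/(5 × 0.012) + 24 = 576/0.06 + 24 ≈ 9624.0 mm ≈ 9.624 m.
Near limit Dn = s·(H − f)/(H + s − 2f) = 2740 × (9624.0 − 24) / (9624.0 + 2740 − 2 × 24) = 2740 × 9600.0 / 12316.0 ≈ 2135.8 mm.
Far limit Df = s·(H − f)/(H − s) = 2740 × (9624.0 − 24) / (9624.0 − 2740) = 2740 × 9600.0 / 6884.0 ≈ 3821.0 mm.
Depth of field = Df − Dn = 3821.0 − 2135.8 ≈ 1685.2 mm ≈ 1.69 m.

1.69 m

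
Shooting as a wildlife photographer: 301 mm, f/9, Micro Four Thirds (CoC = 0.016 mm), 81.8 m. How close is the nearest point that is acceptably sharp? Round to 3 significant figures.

72.4 m

Hyperfocal distance H = f²/(N·c) + f = 301²/(9 × 0.016) + 301 = 90601/0.144 + 301 ≈ 629474.6 mm ≈ 629.5 m.
Near limit Dn = s·(H − f)/(H + s − 2f) = 81800 × (629474.6 − 301) / (629474.6 + 81800 − 2 × 301) = 81800 × 629173.6 / 710672.6 ≈ 72419 mm ≈ 72.4 m.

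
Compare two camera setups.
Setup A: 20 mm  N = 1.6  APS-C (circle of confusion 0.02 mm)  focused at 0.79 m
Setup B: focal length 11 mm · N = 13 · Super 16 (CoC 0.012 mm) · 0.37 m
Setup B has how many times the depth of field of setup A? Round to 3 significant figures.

4.46

Setup A: H = 20²/(1.6×0.02) + 20 ≈ 12520.0 mm; DoF = Df − Dn = 841.858 − 744.160 ≈ 97.698 mm.
Setup B: H = 11²/(13×0.012) + 11 ≈ 786.6 mm; DoF = Df − Dn = 688.81 − 252.93 ≈ 435.88 mm.
Ratio = 435.88 / 97.698 ≈ 4.46.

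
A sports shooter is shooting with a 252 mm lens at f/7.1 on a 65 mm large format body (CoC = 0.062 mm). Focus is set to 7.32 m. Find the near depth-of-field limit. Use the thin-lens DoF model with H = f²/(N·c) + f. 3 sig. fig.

6.98 m

Hyperfocal distance H = f²/(N·c) + f = 252²/(7.1 × 0.062) + 252 = 63504/0.4402 + 252 ≈ 144513.7 mm ≈ 144.5 m.
Near limit Dn = s·(H − f)/(H + s − 2f) = 7320 × (144513.7 − 252) / (144513.7 + 7320 − 2 × 252) = 7320 × 144261.7 / 151329.7 ≈ 6978.1 mm ≈ 6.98 m.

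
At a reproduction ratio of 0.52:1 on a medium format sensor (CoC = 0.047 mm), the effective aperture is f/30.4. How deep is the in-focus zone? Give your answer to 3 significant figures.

10.6 mm

At magnification m, DoF ≈ 2·N_eff·c/m² = 2 × 30.4 × 0.047 / 0.52² = 2.858 / 0.2704 ≈ 10.6 mm.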